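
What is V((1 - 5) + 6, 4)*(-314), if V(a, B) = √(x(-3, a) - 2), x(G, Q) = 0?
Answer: -314*I*√2 ≈ -444.06*I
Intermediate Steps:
V(a, B) = I*√2 (V(a, B) = √(0 - 2) = √(-2) = I*√2)
V((1 - 5) + 6, 4)*(-314) = (I*√2)*(-314) = -314*I*√2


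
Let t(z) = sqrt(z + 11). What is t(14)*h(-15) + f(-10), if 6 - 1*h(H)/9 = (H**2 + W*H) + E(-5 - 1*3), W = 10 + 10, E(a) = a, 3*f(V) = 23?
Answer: 12038/3 ≈ 4012.7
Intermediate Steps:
f(V) = 23/3 (f(V) = (1/3)*23 = 23/3)
t(z) = sqrt(11 + z)
W = 20
h(H) = 126 - 180*H - 9*H**2 (h(H) = 54 - 9*((H**2 + 20*H) + (-5 - 1*3)) = 54 - 9*((H**2 + 20*H) + (-5 - 3)) = 54 - 9*((H**2 + 20*H) - 8) = 54 - 9*(-8 + H**2 + 20*H) = 54 + (72 - 180*H - 9*H**2) = 126 - 180*H - 9*H**2)
t(14)*h(-15) + f(-10) = sqrt(11 + 14)*(126 - 180*(-15) - 9*(-15)**2) + 23/3 = sqrt(25)*(126 + 2700 - 9*225) + 23/3 = 5*(126 + 2700 - 2025) + 23/3 = 5*801 + 23/3 = 4005 + 23/3 = 12038/3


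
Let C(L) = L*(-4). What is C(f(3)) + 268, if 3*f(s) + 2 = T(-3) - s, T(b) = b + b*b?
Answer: 800/3 ≈ 266.67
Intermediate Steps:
T(b) = b + b²
f(s) = 4/3 - s/3 (f(s) = -⅔ + (-3*(1 - 3) - s)/3 = -⅔ + (-3*(-2) - s)/3 = -⅔ + (6 - s)/3 = -⅔ + (2 - s/3) = 4/3 - s/3)
C(L) = -4*L
C(f(3)) + 268 = -4*(4/3 - ⅓*3) + 268 = -4*(4/3 - 1) + 268 = -4*⅓ + 268 = -4/3 + 268 = 800/3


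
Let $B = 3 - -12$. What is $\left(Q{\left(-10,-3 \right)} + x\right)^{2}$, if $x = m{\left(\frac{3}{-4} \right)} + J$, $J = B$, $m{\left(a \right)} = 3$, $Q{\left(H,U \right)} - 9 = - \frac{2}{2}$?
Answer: $676$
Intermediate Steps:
$Q{\left(H,U \right)} = 8$ ($Q{\left(H,U \right)} = 9 - \frac{2}{2} = 9 - 1 = 8$)
$B = 15$ ($B = 3 + 12 = 15$)
$J = 15$
$x = 18$ ($x = 3 + 15 = 18$)
$\left(Q{\left(-10,-3 \right)} + x\right)^{2} = \left(8 + 18\right)^{2} = 26^{2} = 676$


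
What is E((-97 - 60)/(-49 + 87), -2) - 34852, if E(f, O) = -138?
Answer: -34990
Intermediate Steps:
E((-97 - 60)/(-49 + 87), -2) - 34852 = -138 - 34852 = -34990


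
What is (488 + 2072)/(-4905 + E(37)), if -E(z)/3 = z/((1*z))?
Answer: -640/1227 ≈ -0.52160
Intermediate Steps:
E(z) = -3 (E(z) = -3*z/(1*z) = -3*z/z = -3*1 = -3)
(488 + 2072)/(-4905 + E(37)) = (488 + 2072)/(-4905 - 3) = 2560/(-4908) = 2560*(-1/4908) = -640/1227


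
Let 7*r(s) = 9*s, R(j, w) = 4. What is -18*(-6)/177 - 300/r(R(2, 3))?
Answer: -10217/177 ≈ -57.723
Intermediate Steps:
r(s) = 9*s/7 (r(s) = (9*s)/7 = 9*s/7)
-18*(-6)/177 - 300/r(R(2, 3)) = -18*(-6)/177 - 300/((9/7)*4) = 108*(1/177) - 300/36/7 = 36/59 - 300*7/36 = 36/59 - 175/3 = -10217/177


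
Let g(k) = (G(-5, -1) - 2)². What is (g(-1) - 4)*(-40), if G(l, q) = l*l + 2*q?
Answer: -17480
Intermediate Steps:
G(l, q) = l² + 2*q
g(k) = 441 (g(k) = (((-5)² + 2*(-1)) - 2)² = ((25 - 2) - 2)² = (23 - 2)² = 21² = 441)
(g(-1) - 4)*(-40) = (441 - 4)*(-40) = 437*(-40) = -17480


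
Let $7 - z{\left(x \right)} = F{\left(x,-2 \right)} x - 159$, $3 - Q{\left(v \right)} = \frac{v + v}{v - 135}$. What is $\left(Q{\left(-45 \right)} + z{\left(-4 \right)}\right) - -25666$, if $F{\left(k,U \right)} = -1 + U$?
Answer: $\frac{51645}{2} \approx 25823.0$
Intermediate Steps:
$Q{\left(v \right)} = 3 - \frac{2 v}{-135 + v}$ ($Q{\left(v \right)} = 3 - \frac{v + v}{v - 135} = 3 - \frac{2 v}{-135 + v}$)
$z{\left(x \right)} = 166 + 3 x$ ($z{\left(x \right)} = 7 - \left(\left(-1 - 2\right) x - 159\right) = 7 - \left(- 3 x - 159\right) = 7 - \left(-159 - 3 x\right) = 7 + \left(159 + 3 x\right) = 166 + 3 x$)
$\left(Q{\left(-45 \right)} + z{\left(-4 \right)}\right) - -25666 = \left(\frac{-405 - 45}{-135 - 45} + \left(166 + 3 \left(-4\right)\right)\right) - -25666 = \left(\frac{1}{-180} \left(-450\right) + \left(166 - 12\right)\right) + 25666 = \left(\left(- \frac{1}{180}\right) \left(-450\right) + 154\right) + 25666 = \left(\frac{5}{2} + 154\right) + 25666 = \frac{313}{2} + 25666 = \frac{51645}{2}$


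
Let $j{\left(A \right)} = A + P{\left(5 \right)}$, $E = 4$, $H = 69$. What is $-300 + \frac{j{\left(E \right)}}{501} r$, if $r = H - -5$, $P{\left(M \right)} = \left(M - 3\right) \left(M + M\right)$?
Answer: $- \frac{49508}{167} \approx -296.46$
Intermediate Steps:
$P{\left(M \right)} = 2 M \left(-3 + M\right)$ ($P{\left(M \right)} = \left(-3 + M\right) 2 M = 2 M \left(-3 + M\right)$)
$r = 74$ ($r = 69 - -5 = 69 + 5 = 74$)
$j{\left(A \right)} = 20 + A$ ($j{\left(A \right)} = A + 2 \cdot 5 \left(-3 + 5\right) = A + 2 \cdot 5 \cdot 2 = A + 20 = 20 + A$)
$-300 + \frac{j{\left(E \right)}}{501} r = -300 + \frac{20 + 4}{501} \cdot 74 = -300 + 24 \cdot \frac{1}{501} \cdot 74 = -300 + \frac{8}{167} \cdot 74 = -300 + \frac{592}{167} = - \frac{49508}{167}$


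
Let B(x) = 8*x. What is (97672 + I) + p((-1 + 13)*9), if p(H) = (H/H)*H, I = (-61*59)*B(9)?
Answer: -161348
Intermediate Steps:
I = -259128 (I = (-61*59)*(8*9) = -3599*72 = -259128)
p(H) = H (p(H) = 1*H = H)
(97672 + I) + p((-1 + 13)*9) = (97672 - 259128) + (-1 + 13)*9 = -161456 + 12*9 = -161456 + 108 = -161348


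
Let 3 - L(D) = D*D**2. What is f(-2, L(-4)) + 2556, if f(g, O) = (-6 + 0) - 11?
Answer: 2539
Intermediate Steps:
L(D) = 3 - D**3 (L(D) = 3 - D*D**2 = 3 - D**3)
f(g, O) = -17 (f(g, O) = -6 - 11 = -17)
f(-2, L(-4)) + 2556 = -17 + 2556 = 2539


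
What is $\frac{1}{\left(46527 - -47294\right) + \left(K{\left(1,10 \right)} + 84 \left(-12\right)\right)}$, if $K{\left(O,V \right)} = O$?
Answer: $\frac{1}{92814} \approx 1.0774 \cdot 10^{-5}$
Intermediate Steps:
$\frac{1}{\left(46527 - -47294\right) + \left(K{\left(1,10 \right)} + 84 \left(-12\right)\right)} = \frac{1}{\left(46527 - -47294\right) + \left(1 + 84 \left(-12\right)\right)} = \frac{1}{\left(46527 + 47294\right) + \left(1 - 1008\right)} = \frac{1}{93821 - 1007} = \frac{1}{92814}$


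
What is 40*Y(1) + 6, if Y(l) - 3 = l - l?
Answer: 126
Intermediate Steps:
Y(l) = 3 (Y(l) = 3 + (l - l) = 3 + 0 = 3)
40*Y(1) + 6 = 40*3 + 6 = 120 + 6 = 126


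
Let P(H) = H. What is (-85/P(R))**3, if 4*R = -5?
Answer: 314432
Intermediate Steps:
R = -5/4 (R = (1/4)*(-5) = -5/4 ≈ -1.2500)
(-85/P(R))**3 = (-85/(-5/4))**3 = (-85*(-4/5))**3 = 68**3 = 314432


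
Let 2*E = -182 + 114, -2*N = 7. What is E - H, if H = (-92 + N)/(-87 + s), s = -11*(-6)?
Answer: -1619/42 ≈ -38.548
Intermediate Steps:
N = -7/2 (N = -½*7 = -7/2 ≈ -3.5000)
s = 66
E = -34 (E = (-182 + 114)/2 = (½)*(-68) = -34)
H = 191/42 (H = (-92 - 7/2)/(-87 + 66) = -191/2/(-21) = -191/2*(-1/21) = 191/42 ≈ 4.5476)
E - H = -34 - 1*191/42 = -34 - 191/42 = -1619/42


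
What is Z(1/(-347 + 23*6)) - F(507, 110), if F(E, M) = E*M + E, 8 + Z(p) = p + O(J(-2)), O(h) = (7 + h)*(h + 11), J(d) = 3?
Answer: -11734306/209 ≈ -56145.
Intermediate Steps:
O(h) = (7 + h)*(11 + h)
Z(p) = 132 + p (Z(p) = -8 + (p + (77 + 3² + 18*3)) = -8 + (p + (77 + 9 + 54)) = -8 + (p + 140) = -8 + (140 + p) = 132 + p)
F(E, M) = E + E*M
Z(1/(-347 + 23*6)) - F(507, 110) = (132 + 1/(-347 + 23*6)) - 507*(1 + 110) = (132 + 1/(-347 + 138)) - 507*111 = (132 + 1/(-209)) - 1*56277 = (132 - 1/209) - 56277 = 27587/209 - 56277 = -11734306/209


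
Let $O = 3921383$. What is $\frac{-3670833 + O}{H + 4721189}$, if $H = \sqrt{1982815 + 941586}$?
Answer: $\frac{118289390395}{2228962264932} - \frac{25055 \sqrt{2924401}}{2228962264932} \approx 0.05305$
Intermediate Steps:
$H = \sqrt{2924401} \approx 1710.1$
$\frac{-3670833 + O}{H + 4721189} = \frac{-3670833 + 3921383}{\sqrt{2924401} + 4721189} = \frac{250550}{4721189 + \sqrt{2924401}}$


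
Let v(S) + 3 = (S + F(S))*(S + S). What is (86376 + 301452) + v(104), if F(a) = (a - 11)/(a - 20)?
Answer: 2867811/7 ≈ 4.0969e+5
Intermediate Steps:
F(a) = (-11 + a)/(-20 + a)
v(S) = -3 + 2*S*(S + (-11 + S)/(-20 + S)) (v(S) = -3 + (S + (-11 + S)/(-20 + S))*(S + S) = -3 + (S + (-11 + S)/(-20 + S))*(2*S) = -3 + 2*S*(S + (-11 + S)/(-20 + S)))
(86376 + 301452) + v(104) = (86376 + 301452) + (60 - 38*104² - 25*104 + 2*104³)/(-20 + 104) = 387828 + (60 - 38*10816 - 2600 + 2*1124864)/84 = 387828 + (60 - 411008 - 2600 + 2249728)/84 = 387828 + (1/84)*1836180 = 387828 + 153015/7 = 2867811/7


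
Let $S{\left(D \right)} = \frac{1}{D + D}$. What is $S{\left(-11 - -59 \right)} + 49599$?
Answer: $\frac{4761505}{96} \approx 49599.0$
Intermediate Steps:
$S{\left(D \right)} = \frac{1}{2 D}$
$S{\left(-11 - -59 \right)} + 49599 = \frac{1}{2 \left(-11 - -59\right)} + 49599 = \frac{1}{2 \left(-11 + 59\right)} + 49599 = \frac{1}{2 \cdot 48} + 49599 = \frac{1}{2} \cdot \frac{1}{48} + 49599 = \frac{1}{96} + 49599 = \frac{4761505}{96}$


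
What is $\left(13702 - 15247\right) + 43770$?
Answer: $42225$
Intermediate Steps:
$\left(13702 - 15247\right) + 43770 = -1545 + 43770 = 42225$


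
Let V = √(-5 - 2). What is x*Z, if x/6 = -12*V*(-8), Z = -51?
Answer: -29376*I*√7 ≈ -77722.0*I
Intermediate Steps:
V = I*√7 (V = √(-7) = I*√7 ≈ 2.6458*I)
x = 576*I*√7 (x = 6*(-12*I*√7*(-8)) = 6*(96*I*√7) = 576*I*√7 ≈ 1524.0*I)
x*Z = (576*I*√7)*(-51) = -29376*I*√7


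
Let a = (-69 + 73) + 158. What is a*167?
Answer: 27054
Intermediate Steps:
a = 162 (a = 4 + 158 = 162)
a*167 = 162*167 = 27054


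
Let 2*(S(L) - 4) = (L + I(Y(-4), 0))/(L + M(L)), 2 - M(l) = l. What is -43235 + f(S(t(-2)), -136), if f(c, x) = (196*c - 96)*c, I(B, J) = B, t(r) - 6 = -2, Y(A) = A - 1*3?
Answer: -165907/4 ≈ -41477.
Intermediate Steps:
M(l) = 2 - l
Y(A) = -3 + A (Y(A) = A - 3 = -3 + A)
t(r) = 4 (t(r) = 6 - 2 = 4)
S(L) = 9/4 + L/4 (S(L) = 4 + ((L + (-3 - 4))/(L + (2 - L)))/2 = 4 + ((L - 7)/2)/2 = 4 + ((-7 + L)*(½))/2 = 4 + (-7/2 + L/2)/2 = 4 + (-7/4 + L/4) = 9/4 + L/4)
f(c, x) = c*(-96 + 196*c) (f(c, x) = (-96 + 196*c)*c = c*(-96 + 196*c))
-43235 + f(S(t(-2)), -136) = -43235 + 4*(9/4 + (¼)*4)*(-24 + 49*(9/4 + (¼)*4)) = -43235 + 4*(9/4 + 1)*(-24 + 49*(9/4 + 1)) = -43235 + 4*(13/4)*(-24 + 49*(13/4)) = -43235 + 4*(13/4)*(-24 + 637/4) = -43235 + 4*(13/4)*(541/4) = -43235 + 7033/4 = -165907/4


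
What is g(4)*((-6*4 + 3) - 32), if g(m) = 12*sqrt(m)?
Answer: -1272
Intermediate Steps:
g(4)*((-6*4 + 3) - 32) = (12*sqrt(4))*((-6*4 + 3) - 32) = (12*2)*((-24 + 3) - 32) = 24*(-21 - 32) = 24*(-53) = -1272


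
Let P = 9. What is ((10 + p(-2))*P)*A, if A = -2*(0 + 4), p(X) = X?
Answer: -576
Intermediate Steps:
A = -8 (A = -2*4 = -8)
((10 + p(-2))*P)*A = ((10 - 2)*9)*(-8) = (8*9)*(-8) = 72*(-8) = -576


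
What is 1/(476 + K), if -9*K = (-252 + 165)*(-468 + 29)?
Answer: -3/11303 ≈ -0.00026542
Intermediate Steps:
K = -12731/3 (K = -(-252 + 165)*(-468 + 29)/9 = -(-29)*(-439)/3 = -⅑*38193 = -12731/3 ≈ -4243.7)
1/(476 + K) = 1/(476 - 12731/3) = 1/(-11303/3) = -3/11303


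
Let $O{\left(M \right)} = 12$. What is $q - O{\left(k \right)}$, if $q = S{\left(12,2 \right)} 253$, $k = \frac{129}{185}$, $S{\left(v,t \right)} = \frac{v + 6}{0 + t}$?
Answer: $2265$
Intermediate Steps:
$S{\left(v,t \right)} = \frac{6 + v}{t}$
$k = \frac{129}{185}$ ($k = 129 \cdot \frac{1}{185} = \frac{129}{185} \approx 0.6973$)
$q = 2277$ ($q = \frac{6 + 12}{2} \cdot 253 = \frac{1}{2} \cdot 18 \cdot 253 = 9 \cdot 253 = 2277$)
$q - O{\left(k \right)} = 2277 - 12 = 2265$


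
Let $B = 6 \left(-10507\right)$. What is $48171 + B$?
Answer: $-14871$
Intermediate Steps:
$B = -63042$
$48171 + B = 48171 - 63042 = -14871$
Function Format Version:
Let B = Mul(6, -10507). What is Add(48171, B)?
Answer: -14871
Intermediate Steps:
B = -63042
Add(48171, B) = Add(48171, -63042) = -14871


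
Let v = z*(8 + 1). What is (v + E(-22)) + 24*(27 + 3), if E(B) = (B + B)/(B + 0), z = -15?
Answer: 587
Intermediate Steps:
v = -135 (v = -15*(8 + 1) = -15*9 = -135)
E(B) = 2 (E(B) = (2*B)/B = 2)
(v + E(-22)) + 24*(27 + 3) = (-135 + 2) + 24*(27 + 3) = -133 + 24*30 = -133 + 720 = 587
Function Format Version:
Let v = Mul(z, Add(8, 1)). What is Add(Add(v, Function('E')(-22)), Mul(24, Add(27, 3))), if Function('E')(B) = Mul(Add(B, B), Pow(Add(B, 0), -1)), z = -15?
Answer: 587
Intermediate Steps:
v = -135 (v = Mul(-15, Add(8, 1)) = Mul(-15, 9) = -135)
Function('E')(B) = 2 (Function('E')(B) = Mul(Mul(2, B), Pow(B, -1)) = 2)
Add(Add(v, Function('E')(-22)), Mul(24, Add(27, 3))) = Add(Add(-135, 2), Mul(24, Add(27, 3))) = Add(-133, Mul(24, 30)) = Add(-133, 720) = 587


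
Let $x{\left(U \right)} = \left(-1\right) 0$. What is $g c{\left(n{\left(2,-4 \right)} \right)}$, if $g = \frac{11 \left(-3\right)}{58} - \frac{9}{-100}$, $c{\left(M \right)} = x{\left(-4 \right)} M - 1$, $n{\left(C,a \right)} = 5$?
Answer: $\frac{1389}{2900} \approx 0.47897$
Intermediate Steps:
$x{\left(U \right)} = 0$
$c{\left(M \right)} = -1$ ($c{\left(M \right)} = 0 M - 1 = 0 - 1 = -1$)
$g = - \frac{1389}{2900}$ ($g = \left(-33\right) \frac{1}{58} - - \frac{9}{100} = - \frac{33}{58} + \frac{9}{100} = - \frac{1389}{2900} \approx -0.47897$)
$g c{\left(n{\left(2,-4 \right)} \right)} = \left(- \frac{1389}{2900}\right) \left(-1\right) = \frac{1389}{2900}$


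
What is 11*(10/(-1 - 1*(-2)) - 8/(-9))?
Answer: 1078/9 ≈ 119.78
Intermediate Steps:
11*(10/(-1 - 1*(-2)) - 8/(-9)) = 11*(10/(-1 + 2) - 8*(-⅑)) = 11*(10/1 + 8/9) = 11*(10*1 + 8/9) = 11*(10 + 8/9) = 11*(98/9) = 1078/9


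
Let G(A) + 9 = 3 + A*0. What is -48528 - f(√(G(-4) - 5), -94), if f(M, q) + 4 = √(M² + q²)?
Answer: -48524 - 5*√353 ≈ -48618.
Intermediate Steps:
G(A) = -6 (G(A) = -9 + (3 + A*0) = -9 + (3 + 0) = -9 + 3 = -6)
f(M, q) = -4 + √(M² + q²)
-48528 - f(√(G(-4) - 5), -94) = -48528 - (-4 + √((√(-6 - 5))² + (-94)²)) = -48528 - (-4 + √((√(-11))² + 8836)) = -48528 - (-4 + √((I*√11)² + 8836)) = -48528 - (-4 + √(-11 + 8836)) = -48528 - (-4 + √8825) = -48528 - (-4 + 5*√353) = -48528 + (4 - 5*√353) = -48524 - 5*√353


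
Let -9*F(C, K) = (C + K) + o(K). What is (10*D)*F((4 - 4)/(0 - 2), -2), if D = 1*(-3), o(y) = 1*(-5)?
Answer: -70/3 ≈ -23.333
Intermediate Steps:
o(y) = -5
D = -3
F(C, K) = 5/9 - C/9 - K/9 (F(C, K) = -((C + K) - 5)/9 = -(-5 + C + K)/9 = 5/9 - C/9 - K/9)
(10*D)*F((4 - 4)/(0 - 2), -2) = (10*(-3))*(5/9 - (4 - 4)/(9*(0 - 2)) - 1/9*(-2)) = -30*(5/9 - 0/(-2) + 2/9) = -30*(5/9 - 0*(-1)/2 + 2/9) = -30*(5/9 - 1/9*0 + 2/9) = -30*(5/9 + 0 + 2/9) = -30*7/9 = -70/3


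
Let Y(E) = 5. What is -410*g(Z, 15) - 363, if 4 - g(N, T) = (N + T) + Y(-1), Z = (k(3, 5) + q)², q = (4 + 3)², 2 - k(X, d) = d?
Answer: 873757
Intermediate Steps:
k(X, d) = 2 - d
q = 49 (q = 7² = 49)
Z = 2116 (Z = ((2 - 1*5) + 49)² = ((2 - 5) + 49)² = (-3 + 49)² = 46² = 2116)
g(N, T) = -1 - N - T (g(N, T) = 4 - ((N + T) + 5) = 4 - (5 + N + T) = 4 + (-5 - N - T) = -1 - N - T)
-410*g(Z, 15) - 363 = -410*(-1 - 1*2116 - 1*15) - 363 = -410*(-1 - 2116 - 15) - 363 = -410*(-2132) - 363 = 874120 - 363 = 873757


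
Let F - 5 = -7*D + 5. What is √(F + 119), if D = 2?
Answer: √115 ≈ 10.724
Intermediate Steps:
F = -4 (F = 5 + (-7*2 + 5) = 5 + (-14 + 5) = 5 - 9 = -4)
√(F + 119) = √(-4 + 119) = √115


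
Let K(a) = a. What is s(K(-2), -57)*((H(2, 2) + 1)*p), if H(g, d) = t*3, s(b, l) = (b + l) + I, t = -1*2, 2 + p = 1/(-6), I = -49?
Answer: -1170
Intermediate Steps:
p = -13/6 (p = -2 + 1/(-6) = -2 - ⅙ = -13/6 ≈ -2.1667)
t = -2
s(b, l) = -49 + b + l (s(b, l) = (b + l) - 49 = -49 + b + l)
H(g, d) = -6 (H(g, d) = -2*3 = -6)
s(K(-2), -57)*((H(2, 2) + 1)*p) = (-49 - 2 - 57)*((-6 + 1)*(-13/6)) = -(-540)*(-13)/6 = -108*65/6 = -1170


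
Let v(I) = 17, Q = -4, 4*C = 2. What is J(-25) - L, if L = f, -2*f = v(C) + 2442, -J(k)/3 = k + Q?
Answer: 2633/2 ≈ 1316.5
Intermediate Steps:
C = ½ (C = (¼)*2 = ½ ≈ 0.50000)
J(k) = 12 - 3*k (J(k) = -3*(k - 4) = -3*(-4 + k) = 12 - 3*k)
f = -2459/2 (f = -(17 + 2442)/2 = -½*2459 = -2459/2 ≈ -1229.5)
L = -2459/2 ≈ -1229.5
J(-25) - L = (12 - 3*(-25)) - 1*(-2459/2) = (12 + 75) + 2459/2 = 87 + 2459/2 = 2633/2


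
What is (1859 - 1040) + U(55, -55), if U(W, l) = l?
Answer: 764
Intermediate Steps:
(1859 - 1040) + U(55, -55) = (1859 - 1040) - 55 = 819 - 55 = 764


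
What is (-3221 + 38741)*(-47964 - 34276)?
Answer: -2921164800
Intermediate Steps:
(-3221 + 38741)*(-47964 - 34276) = 35520*(-82240) = -2921164800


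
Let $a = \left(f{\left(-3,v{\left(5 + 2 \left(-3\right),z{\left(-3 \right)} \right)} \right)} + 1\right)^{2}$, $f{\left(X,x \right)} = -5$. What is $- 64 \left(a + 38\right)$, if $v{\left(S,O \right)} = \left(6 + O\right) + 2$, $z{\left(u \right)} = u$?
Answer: $-3456$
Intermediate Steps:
$v{\left(S,O \right)} = 8 + O$
$a = 16$ ($a = \left(-5 + 1\right)^{2} = \left(-4\right)^{2} = 16$)
$- 64 \left(a + 38\right) = - 64 \left(16 + 38\right) = \left(-64\right) 54 = -3456$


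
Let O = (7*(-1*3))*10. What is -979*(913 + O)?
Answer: -688237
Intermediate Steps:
O = -210 (O = (7*(-3))*10 = -21*10 = -210)
-979*(913 + O) = -979*(913 - 210) = -979*703 = -688237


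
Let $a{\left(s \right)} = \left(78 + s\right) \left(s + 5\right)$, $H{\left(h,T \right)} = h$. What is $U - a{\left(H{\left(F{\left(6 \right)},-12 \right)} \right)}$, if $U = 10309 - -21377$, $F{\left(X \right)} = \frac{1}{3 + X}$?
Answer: $\frac{2534228}{81} \approx 31287.0$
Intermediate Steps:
$a{\left(s \right)} = \left(5 + s\right) \left(78 + s\right)$ ($a{\left(s \right)} = \left(78 + s\right) \left(5 + s\right) = \left(5 + s\right) \left(78 + s\right)$)
$U = 31686$ ($U = 10309 + 21377 = 31686$)
$U - a{\left(H{\left(F{\left(6 \right)},-12 \right)} \right)} = 31686 - \left(390 + \left(\frac{1}{3 + 6}\right)^{2} + \frac{83}{3 + 6}\right) = 31686 - \left(390 + \left(\frac{1}{9}\right)^{2} + \frac{83}{9}\right) = 31686 - \left(390 + \left(\frac{1}{9}\right)^{2} + 83 \cdot \frac{1}{9}\right) = 31686 - \left(390 + \frac{1}{81} + \frac{83}{9}\right) = 31686 - \frac{32338}{81} = \frac{2534228}{81}$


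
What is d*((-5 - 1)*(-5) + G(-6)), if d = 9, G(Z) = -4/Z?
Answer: 276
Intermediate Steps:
d*((-5 - 1)*(-5) + G(-6)) = 9*((-5 - 1)*(-5) - 4/(-6)) = 9*(-6*(-5) - 4*(-⅙)) = 9*(30 + ⅔) = 9*(92/3) = 276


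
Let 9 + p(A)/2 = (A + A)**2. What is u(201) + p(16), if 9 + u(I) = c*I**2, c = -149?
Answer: -6017728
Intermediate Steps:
p(A) = -18 + 8*A**2 (p(A) = -18 + 2*(A + A)**2 = -18 + 2*(2*A)**2 = -18 + 2*(4*A**2) = -18 + 8*A**2)
u(I) = -9 - 149*I**2
u(201) + p(16) = (-9 - 149*201**2) + (-18 + 8*16**2) = (-9 - 149*40401) + (-18 + 8*256) = (-9 - 6019749) + (-18 + 2048) = -6019758 + 2030 = -6017728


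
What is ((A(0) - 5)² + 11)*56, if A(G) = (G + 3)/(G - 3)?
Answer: 2632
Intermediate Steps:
A(G) = (3 + G)/(-3 + G)
((A(0) - 5)² + 11)*56 = (((3 + 0)/(-3 + 0) - 5)² + 11)*56 = ((3/(-3) - 5)² + 11)*56 = ((-⅓*3 - 5)² + 11)*56 = ((-1 - 5)² + 11)*56 = ((-6)² + 11)*56 = (36 + 11)*56 = 47*56 = 2632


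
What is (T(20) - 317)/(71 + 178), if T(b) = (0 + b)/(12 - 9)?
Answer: -931/747 ≈ -1.2463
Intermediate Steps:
T(b) = b/3
(T(20) - 317)/(71 + 178) = ((⅓)*20 - 317)/(71 + 178) = (20/3 - 317)/249 = -931/3*1/249 = -931/747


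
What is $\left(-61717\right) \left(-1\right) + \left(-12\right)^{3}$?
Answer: $59989$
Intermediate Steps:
$\left(-61717\right) \left(-1\right) + \left(-12\right)^{3} = 61717 - 1728 = 59989$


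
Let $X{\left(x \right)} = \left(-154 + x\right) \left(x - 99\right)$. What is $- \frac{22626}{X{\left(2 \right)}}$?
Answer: $- \frac{11313}{7372} \approx -1.5346$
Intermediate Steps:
$X{\left(x \right)} = \left(-154 + x\right) \left(-99 + x\right)$
$- \frac{22626}{X{\left(2 \right)}} = - \frac{22626}{15246 + 2^{2} - 506} = - \frac{22626}{15246 + 4 - 506} = - \frac{22626}{14744} = \left(-22626\right) \frac{1}{14744} = - \frac{11313}{7372}$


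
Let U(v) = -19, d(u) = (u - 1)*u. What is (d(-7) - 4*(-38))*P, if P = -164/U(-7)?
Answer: 34112/19 ≈ 1795.4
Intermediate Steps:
d(u) = u*(-1 + u) (d(u) = (-1 + u)*u = u*(-1 + u))
P = 164/19 (P = -164/(-19) = -164*(-1/19) = 164/19 ≈ 8.6316)
(d(-7) - 4*(-38))*P = (-7*(-1 - 7) - 4*(-38))*(164/19) = (-7*(-8) + 152)*(164/19) = (56 + 152)*(164/19) = 208*(164/19) = 34112/19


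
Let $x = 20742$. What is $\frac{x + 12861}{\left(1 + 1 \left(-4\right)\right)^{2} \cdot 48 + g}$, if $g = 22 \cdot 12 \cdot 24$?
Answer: $\frac{11201}{2256} \approx 4.965$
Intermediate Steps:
$g = 6336$ ($g = 264 \cdot 24 = 6336$)
$\frac{x + 12861}{\left(1 + 1 \left(-4\right)\right)^{2} \cdot 48 + g} = \frac{20742 + 12861}{\left(1 + 1 \left(-4\right)\right)^{2} \cdot 48 + 6336} = \frac{33603}{\left(1 - 4\right)^{2} \cdot 48 + 6336} = \frac{33603}{\left(-3\right)^{2} \cdot 48 + 6336} = \frac{33603}{9 \cdot 48 + 6336} = \frac{33603}{432 + 6336} = \frac{33603}{6768} = 33603 \cdot \frac{1}{6768} = \frac{11201}{2256}$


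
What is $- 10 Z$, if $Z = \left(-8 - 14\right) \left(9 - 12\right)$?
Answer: $-660$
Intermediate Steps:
$Z = 66$ ($Z = \left(-22\right) \left(-3\right) = 66$)
$- 10 Z = \left(-10\right) 66 = -660$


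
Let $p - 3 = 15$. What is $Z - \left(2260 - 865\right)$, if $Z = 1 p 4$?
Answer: $-1323$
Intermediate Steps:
$p = 18$ ($p = 3 + 15 = 18$)
$Z = 72$ ($Z = 1 \cdot 18 \cdot 4 = 18 \cdot 4 = 72$)
$Z - \left(2260 - 865\right) = 72 - \left(2260 - 865\right) = 72 - 1395 = -1323$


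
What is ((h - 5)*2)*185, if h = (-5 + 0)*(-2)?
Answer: 1850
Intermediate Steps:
h = 10 (h = -5*(-2) = 10)
((h - 5)*2)*185 = ((10 - 5)*2)*185 = (5*2)*185 = 10*185 = 1850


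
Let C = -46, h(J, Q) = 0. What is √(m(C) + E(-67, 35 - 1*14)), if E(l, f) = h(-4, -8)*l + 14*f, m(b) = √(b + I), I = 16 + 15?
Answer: √(294 + I*√15) ≈ 17.147 + 0.1129*I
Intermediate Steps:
I = 31
m(b) = √(31 + b) (m(b) = √(b + 31) = √(31 + b))
E(l, f) = 14*f (E(l, f) = 0*l + 14*f = 0 + 14*f = 14*f)
√(m(C) + E(-67, 35 - 1*14)) = √(√(31 - 46) + 14*(35 - 1*14)) = √(√(-15) + 14*(35 - 14)) = √(I*√15 + 14*21) = √(I*√15 + 294) = √(294 + I*√15)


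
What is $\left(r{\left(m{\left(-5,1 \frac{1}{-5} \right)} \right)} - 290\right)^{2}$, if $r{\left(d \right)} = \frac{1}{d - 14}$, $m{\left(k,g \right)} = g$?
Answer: $\frac{424154025}{5041} \approx 84141.0$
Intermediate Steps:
$r{\left(d \right)} = \frac{1}{-14 + d}$
$\left(r{\left(m{\left(-5,1 \frac{1}{-5} \right)} \right)} - 290\right)^{2} = \left(\frac{1}{-14 + 1 \frac{1}{-5}} - 290\right)^{2} = \left(\frac{1}{-14 + 1 \left(- \frac{1}{5}\right)} - 290\right)^{2} = \left(\frac{1}{-14 - \frac{1}{5}} - 290\right)^{2} = \left(\frac{1}{- \frac{71}{5}} - 290\right)^{2} = \left(- \frac{5}{71} - 290\right)^{2} = \left(- \frac{20595}{71}\right)^{2} = \frac{424154025}{5041}$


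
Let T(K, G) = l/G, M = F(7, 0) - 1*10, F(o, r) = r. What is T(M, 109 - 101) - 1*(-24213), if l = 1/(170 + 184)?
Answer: 68571217/2832 ≈ 24213.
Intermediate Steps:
l = 1/354 ≈ 0.0028249
M = -10 (M = 0 - 1*10 = 0 - 10 = -10)
T(K, G) = 1/(354*G)
T(M, 109 - 101) - 1*(-24213) = 1/(354*(109 - 101)) - 1*(-24213) = (1/354)/8 + 24213 = (1/354)*(⅛) + 24213 = 1/2832 + 24213 = 68571217/2832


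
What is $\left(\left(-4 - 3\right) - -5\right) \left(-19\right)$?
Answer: $38$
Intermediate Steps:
$\left(\left(-4 - 3\right) - -5\right) \left(-19\right) = \left(-7 + 5\right) \left(-19\right) = \left(-2\right) \left(-19\right) = 38$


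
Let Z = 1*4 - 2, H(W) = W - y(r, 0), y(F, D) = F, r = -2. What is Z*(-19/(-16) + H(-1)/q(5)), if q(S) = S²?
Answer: 491/200 ≈ 2.4550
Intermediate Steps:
H(W) = 2 + W (H(W) = W - 1*(-2) = W + 2 = 2 + W)
Z = 2 (Z = 4 - 2 = 2)
Z*(-19/(-16) + H(-1)/q(5)) = 2*(-19/(-16) + (2 - 1)/(5²)) = 2*(-19*(-1/16) + 1/25) = 2*(19/16 + 1*(1/25)) = 2*(19/16 + 1/25) = 2*(491/400) = 491/200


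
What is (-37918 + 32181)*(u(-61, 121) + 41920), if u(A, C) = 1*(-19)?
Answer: -240386037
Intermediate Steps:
u(A, C) = -19
(-37918 + 32181)*(u(-61, 121) + 41920) = (-37918 + 32181)*(-19 + 41920) = -5737*41901 = -240386037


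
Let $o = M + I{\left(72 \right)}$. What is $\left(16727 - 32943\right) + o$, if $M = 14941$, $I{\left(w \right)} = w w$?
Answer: $3909$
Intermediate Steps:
$I{\left(w \right)} = w^{2}$
$o = 20125$ ($o = 14941 + 72^{2} = 14941 + 5184 = 20125$)
$\left(16727 - 32943\right) + o = \left(16727 - 32943\right) + 20125 = -16216 + 20125 = 3909$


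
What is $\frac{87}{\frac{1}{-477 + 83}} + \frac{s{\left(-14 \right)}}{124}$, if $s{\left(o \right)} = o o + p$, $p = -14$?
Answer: $- \frac{2125145}{62} \approx -34277.0$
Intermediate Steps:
$s{\left(o \right)} = -14 + o^{2}$ ($s{\left(o \right)} = o o - 14 = o^{2} - 14 = -14 + o^{2}$)
$\frac{87}{\frac{1}{-477 + 83}} + \frac{s{\left(-14 \right)}}{124} = \frac{87}{\frac{1}{-477 + 83}} + \frac{-14 + \left(-14\right)^{2}}{124} = \frac{87}{\frac{1}{-394}} + \left(-14 + 196\right) \frac{1}{124} = \frac{87}{- \frac{1}{394}} + 182 \cdot \frac{1}{124} = 87 \left(-394\right) + \frac{91}{62} = -34278 + \frac{91}{62} = - \frac{2125145}{62}$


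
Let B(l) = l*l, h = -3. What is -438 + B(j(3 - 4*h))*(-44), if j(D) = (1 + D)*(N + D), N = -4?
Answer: -1363382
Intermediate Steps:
j(D) = (1 + D)*(-4 + D)
B(l) = l²
-438 + B(j(3 - 4*h))*(-44) = -438 + (-4 + (3 - 4*(-3))² - 3*(3 - 4*(-3)))²*(-44) = -438 + (-4 + (3 + 12)² - 3*(3 + 12))²*(-44) = -438 + (-4 + 15² - 3*15)²*(-44) = -438 + (-4 + 225 - 45)²*(-44) = -438 + 176²*(-44) = -438 + 30976*(-44) = -438 - 1362944 = -1363382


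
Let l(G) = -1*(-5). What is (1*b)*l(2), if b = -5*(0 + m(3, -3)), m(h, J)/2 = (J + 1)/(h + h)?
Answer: 50/3 ≈ 16.667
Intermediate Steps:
l(G) = 5
m(h, J) = (1 + J)/h (m(h, J) = 2*((J + 1)/(h + h)) = 2*((1 + J)/((2*h))) = 2*((1 + J)*(1/(2*h))) = 2*((1 + J)/(2*h)) = (1 + J)/h)
b = 10/3 (b = -5*(0 + (1 - 3)/3) = -5*(0 + (⅓)*(-2)) = -5*(0 - ⅔) = -5*(-⅔) = 10/3 ≈ 3.3333)
(1*b)*l(2) = (1*(10/3))*5 = (10/3)*5 = 50/3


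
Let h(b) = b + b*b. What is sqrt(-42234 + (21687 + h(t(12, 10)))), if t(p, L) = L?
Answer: I*sqrt(20437) ≈ 142.96*I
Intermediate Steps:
h(b) = b + b**2
sqrt(-42234 + (21687 + h(t(12, 10)))) = sqrt(-42234 + (21687 + 10*(1 + 10))) = sqrt(-42234 + (21687 + 10*11)) = sqrt(-42234 + (21687 + 110)) = sqrt(-42234 + 21797) = sqrt(-20437) = I*sqrt(20437)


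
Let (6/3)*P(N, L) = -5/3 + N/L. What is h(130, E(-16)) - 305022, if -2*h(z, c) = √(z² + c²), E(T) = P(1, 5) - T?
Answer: -305022 - √3854941/30 ≈ -3.0509e+5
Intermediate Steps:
P(N, L) = -⅚ + N/(2*L) (P(N, L) = (-5/3 + N/L)/2 = -⅚ + N/(2*L))
E(T) = -11/15 - T (E(T) = (-⅚ + (½)*1/5) - T = (-⅚ + (½)*1*(⅕)) - T = (-⅚ + ⅒) - T = -11/15 - T)
h(z, c) = -√(c² + z²)/2 (h(z, c) = -√(z² + c²)/2 = -√(c² + z²)/2)
h(130, E(-16)) - 305022 = -√((-11/15 - 1*(-16))² + 130²)/2 - 305022 = -√((-11/15 + 16)² + 16900)/2 - 305022 = -√((229/15)² + 16900)/2 - 305022 = -√(52441/225 + 16900)/2 - 305022 = -√3854941/30 - 305022 = -305022 - √3854941/30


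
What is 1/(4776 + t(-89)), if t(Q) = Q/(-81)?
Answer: 81/386945 ≈ 0.00020933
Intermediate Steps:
t(Q) = -Q/81 (t(Q) = Q*(-1/81) = -Q/81)
1/(4776 + t(-89)) = 1/(4776 - 1/81*(-89)) = 1/(4776 + 89/81) = 1/(386945/81) = 81/386945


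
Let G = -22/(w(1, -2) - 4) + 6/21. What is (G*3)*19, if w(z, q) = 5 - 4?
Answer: 3040/7 ≈ 434.29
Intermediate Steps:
w(z, q) = 1
G = 160/21 (G = -22/(1 - 4) + 6/21 = -22/(-3) + 6*(1/21) = -22*(-⅓) + 2/7 = 22/3 + 2/7 = 160/21 ≈ 7.6190)
(G*3)*19 = ((160/21)*3)*19 = (160/7)*19 = 3040/7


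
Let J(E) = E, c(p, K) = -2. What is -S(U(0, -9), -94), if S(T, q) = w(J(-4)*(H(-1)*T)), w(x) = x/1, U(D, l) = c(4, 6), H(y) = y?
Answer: 8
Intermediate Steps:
U(D, l) = -2
w(x) = x (w(x) = x*1 = x)
S(T, q) = 4*T (S(T, q) = -(-4)*T = 4*T)
-S(U(0, -9), -94) = -4*(-2) = -1*(-8) = 8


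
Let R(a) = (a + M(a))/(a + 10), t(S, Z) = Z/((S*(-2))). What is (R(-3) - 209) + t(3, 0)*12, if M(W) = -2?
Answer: -1468/7 ≈ -209.71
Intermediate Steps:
t(S, Z) = -Z/(2*S) (t(S, Z) = Z/((-2*S)) = Z*(-1/(2*S)) = -Z/(2*S))
R(a) = (-2 + a)/(10 + a) (R(a) = (a - 2)/(a + 10) = (-2 + a)/(10 + a))
(R(-3) - 209) + t(3, 0)*12 = ((-2 - 3)/(10 - 3) - 209) - ½*0/3*12 = (-5/7 - 209) - ½*0*⅓*12 = ((⅐)*(-5) - 209) + 0*12 = (-5/7 - 209) + 0 = -1468/7 + 0 = -1468/7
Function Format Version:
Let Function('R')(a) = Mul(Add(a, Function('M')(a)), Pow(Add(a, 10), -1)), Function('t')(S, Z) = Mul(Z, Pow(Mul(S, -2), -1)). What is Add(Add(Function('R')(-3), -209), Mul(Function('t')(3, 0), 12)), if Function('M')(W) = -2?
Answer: Rational(-1468, 7) ≈ -209.71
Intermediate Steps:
Function('t')(S, Z) = Mul(Rational(-1, 2), Z, Pow(S, -1)) (Function('t')(S, Z) = Mul(Z, Pow(Mul(-2, S), -1)) = Mul(Z, Mul(Rational(-1, 2), Pow(S, -1))) = Mul(Rational(-1, 2), Z, Pow(S, -1)))
Function('R')(a) = Mul(Pow(Add(10, a), -1), Add(-2, a)) (Function('R')(a) = Mul(Add(a, -2), Pow(Add(a, 10), -1)) = Mul(Add(-2, a), Pow(Add(10, a), -1)) = Mul(Pow(Add(10, a), -1), Add(-2, a)))
Add(Add(Function('R')(-3), -209), Mul(Function('t')(3, 0), 12)) = Add(Add(Mul(Pow(Add(10, -3), -1), Add(-2, -3)), -209), Mul(Mul(Rational(-1, 2), 0, Pow(3, -1)), 12)) = Add(Add(Mul(Pow(7, -1), -5), -209), Mul(Mul(Rational(-1, 2), 0, Rational(1, 3)), 12)) = Add(Add(Mul(Rational(1, 7), -5), -209), Mul(0, 12)) = Add(Add(Rational(-5, 7), -209), 0) = Add(Rational(-1468, 7), 0) = Rational(-1468, 7)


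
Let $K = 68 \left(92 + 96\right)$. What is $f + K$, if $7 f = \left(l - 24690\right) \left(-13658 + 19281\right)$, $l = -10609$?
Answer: $- \frac{198396789}{7} \approx -2.8342 \cdot 10^{7}$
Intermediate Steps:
$K = 12784$ ($K = 68 \cdot 188 = 12784$)
$f = - \frac{198486277}{7}$ ($f = \frac{\left(-10609 - 24690\right) \left(-13658 + 19281\right)}{7} = \frac{\left(-35299\right) 5623}{7} = \frac{1}{7} \left(-198486277\right) = - \frac{198486277}{7} \approx -2.8355 \cdot 10^{7}$)
$f + K = - \frac{198486277}{7} + 12784 = - \frac{198396789}{7}$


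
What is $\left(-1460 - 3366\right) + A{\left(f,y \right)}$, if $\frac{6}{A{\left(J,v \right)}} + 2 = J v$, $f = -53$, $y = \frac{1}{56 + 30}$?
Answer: $- \frac{362122}{75} \approx -4828.3$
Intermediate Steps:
$y = \frac{1}{86} \approx 0.011628$
$A{\left(J,v \right)} = \frac{6}{-2 + J v}$
$\left(-1460 - 3366\right) + A{\left(f,y \right)} = \left(-1460 - 3366\right) + \frac{6}{-2 - \frac{53}{86}} = -4826 + \frac{6}{-2 - \frac{53}{86}} = -4826 + \frac{6}{- \frac{225}{86}} = -4826 + 6 \left(- \frac{86}{225}\right) = -4826 - \frac{172}{75} = - \frac{362122}{75}$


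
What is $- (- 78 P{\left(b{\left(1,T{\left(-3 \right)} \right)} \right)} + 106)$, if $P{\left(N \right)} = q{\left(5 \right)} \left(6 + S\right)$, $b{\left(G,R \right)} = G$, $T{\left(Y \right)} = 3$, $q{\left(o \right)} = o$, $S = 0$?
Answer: $2234$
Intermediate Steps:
$P{\left(N \right)} = 30$ ($P{\left(N \right)} = 5 \left(6 + 0\right) = 5 \cdot 6 = 30$)
$- (- 78 P{\left(b{\left(1,T{\left(-3 \right)} \right)} \right)} + 106) = - (\left(-78\right) 30 + 106) = - (-2340 + 106) = \left(-1\right) \left(-2234\right) = 2234$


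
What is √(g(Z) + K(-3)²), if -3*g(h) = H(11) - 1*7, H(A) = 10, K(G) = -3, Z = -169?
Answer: 2*√2 ≈ 2.8284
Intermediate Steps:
g(h) = -1 (g(h) = -(10 - 1*7)/3 = -(10 - 7)/3 = -⅓*3 = -1)
√(g(Z) + K(-3)²) = √(-1 + (-3)²) = √(-1 + 9) = √8 = 2*√2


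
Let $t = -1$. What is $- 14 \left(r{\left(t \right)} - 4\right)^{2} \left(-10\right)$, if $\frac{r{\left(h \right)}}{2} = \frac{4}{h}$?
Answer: $20160$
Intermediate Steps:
$r{\left(h \right)} = \frac{8}{h}$ ($r{\left(h \right)} = 2 \frac{4}{h} = \frac{8}{h}$)
$- 14 \left(r{\left(t \right)} - 4\right)^{2} \left(-10\right) = - 14 \left(\frac{8}{-1} - 4\right)^{2} \left(-10\right) = - 14 \left(8 \left(-1\right) - 4\right)^{2} \left(-10\right) = - 14 \left(-8 - 4\right)^{2} \left(-10\right) = - 14 \left(-12\right)^{2} \left(-10\right) = \left(-14\right) 144 \left(-10\right) = \left(-2016\right) \left(-10\right) = 20160$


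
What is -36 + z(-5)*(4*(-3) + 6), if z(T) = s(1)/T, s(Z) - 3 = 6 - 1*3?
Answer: -144/5 ≈ -28.800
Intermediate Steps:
s(Z) = 6 (s(Z) = 3 + (6 - 1*3) = 3 + (6 - 3) = 3 + 3 = 6)
z(T) = 6/T
-36 + z(-5)*(4*(-3) + 6) = -36 + (6/(-5))*(4*(-3) + 6) = -36 + (6*(-1/5))*(-12 + 6) = -36 - 6/5*(-6) = -36 + 36/5 = -144/5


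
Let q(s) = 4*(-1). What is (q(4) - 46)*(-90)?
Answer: 4500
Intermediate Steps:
q(s) = -4
(q(4) - 46)*(-90) = (-4 - 46)*(-90) = -50*(-90) = 4500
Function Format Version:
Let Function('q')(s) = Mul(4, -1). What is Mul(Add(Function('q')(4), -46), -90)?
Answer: 4500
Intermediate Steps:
Function('q')(s) = -4
Mul(Add(Function('q')(4), -46), -90) = Mul(Add(-4, -46), -90) = Mul(-50, -90) = 4500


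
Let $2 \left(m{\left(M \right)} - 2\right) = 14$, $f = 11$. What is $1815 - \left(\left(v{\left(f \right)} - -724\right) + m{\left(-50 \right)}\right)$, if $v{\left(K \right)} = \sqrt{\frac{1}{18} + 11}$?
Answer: $1082 - \frac{\sqrt{398}}{6} \approx 1078.7$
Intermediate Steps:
$v{\left(K \right)} = \frac{\sqrt{398}}{6}$ ($v{\left(K \right)} = \sqrt{\frac{1}{18} + 11} = \sqrt{\frac{199}{18}} = \frac{\sqrt{398}}{6}$)
$m{\left(M \right)} = 9$ ($m{\left(M \right)} = 2 + \frac{1}{2} \cdot 14 = 2 + 7 = 9$)
$1815 - \left(\left(v{\left(f \right)} - -724\right) + m{\left(-50 \right)}\right) = 1815 - \left(\left(\frac{\sqrt{398}}{6} - -724\right) + 9\right) = 1815 - \left(\left(\frac{\sqrt{398}}{6} + 724\right) + 9\right) = 1815 - \left(\left(724 + \frac{\sqrt{398}}{6}\right) + 9\right) = 1815 - \left(733 + \frac{\sqrt{398}}{6}\right) = 1082 - \frac{\sqrt{398}}{6}$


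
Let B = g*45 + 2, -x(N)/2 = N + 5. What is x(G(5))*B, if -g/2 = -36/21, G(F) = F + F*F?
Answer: -10940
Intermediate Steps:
G(F) = F + F²
g = 24/7 (g = -(-72)/21 = -2*(-12/7) = 24/7 ≈ 3.4286)
x(N) = -10 - 2*N (x(N) = -2*(N + 5) = -2*(5 + N) = -10 - 2*N)
B = 1094/7 (B = (24/7)*45 + 2 = 1080/7 + 2 = 1094/7 ≈ 156.29)
x(G(5))*B = (-10 - 10*(1 + 5))*(1094/7) = (-10 - 10*6)*(1094/7) = (-10 - 2*30)*(1094/7) = (-10 - 60)*(1094/7) = -70*1094/7 = -10940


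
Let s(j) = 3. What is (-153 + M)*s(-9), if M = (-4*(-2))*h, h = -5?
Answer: -579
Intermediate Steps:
M = -40 (M = -4*(-2)*(-5) = 8*(-5) = -40)
(-153 + M)*s(-9) = (-153 - 40)*3 = -193*3 = -579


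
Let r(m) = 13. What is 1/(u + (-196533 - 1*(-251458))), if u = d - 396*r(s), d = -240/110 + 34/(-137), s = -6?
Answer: 1507/75010277 ≈ 2.0091e-5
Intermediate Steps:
d = -3662/1507 (d = -240*1/110 + 34*(-1/137) = -24/11 - 34/137 = -3662/1507 ≈ -2.4300)
u = -7761698/1507 (u = -3662/1507 - 396*13 = -3662/1507 - 5148 = -7761698/1507 ≈ -5150.4)
1/(u + (-196533 - 1*(-251458))) = 1/(-7761698/1507 + (-196533 - 1*(-251458))) = 1/(-7761698/1507 + (-196533 + 251458)) = 1/(-7761698/1507 + 54925) = 1/(75010277/1507) = 1507/75010277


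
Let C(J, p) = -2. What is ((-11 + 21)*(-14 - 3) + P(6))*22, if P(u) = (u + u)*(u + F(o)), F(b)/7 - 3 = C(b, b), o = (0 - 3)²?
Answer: -308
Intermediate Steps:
o = 9 (o = (-3)² = 9)
F(b) = 7 (F(b) = 21 + 7*(-2) = 21 - 14 = 7)
P(u) = 2*u*(7 + u) (P(u) = (u + u)*(u + 7) = (2*u)*(7 + u) = 2*u*(7 + u))
((-11 + 21)*(-14 - 3) + P(6))*22 = ((-11 + 21)*(-14 - 3) + 2*6*(7 + 6))*22 = (10*(-17) + 2*6*13)*22 = (-170 + 156)*22 = -14*22 = -308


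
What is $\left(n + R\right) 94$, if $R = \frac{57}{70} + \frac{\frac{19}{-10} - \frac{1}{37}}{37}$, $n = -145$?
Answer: $- \frac{649648476}{47915} \approx -13558.0$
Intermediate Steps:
$R = \frac{36521}{47915}$ ($R = 57 \cdot \frac{1}{70} + \left(19 \left(- \frac{1}{10}\right) - \frac{1}{37}\right) \frac{1}{37} = \frac{57}{70} + \left(- \frac{19}{10} - \frac{1}{37}\right) \frac{1}{37} = \frac{57}{70} - \frac{713}{13690} = \frac{36521}{47915} \approx 0.7622$)
$\left(n + R\right) 94 = \left(-145 + \frac{36521}{47915}\right) 94 = \left(- \frac{6911154}{47915}\right) 94 = - \frac{649648476}{47915}$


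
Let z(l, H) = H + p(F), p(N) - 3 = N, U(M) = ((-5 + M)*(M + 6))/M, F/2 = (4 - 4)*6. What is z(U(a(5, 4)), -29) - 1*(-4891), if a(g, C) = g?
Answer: 4865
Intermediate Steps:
F = 0 (F = 2*((4 - 4)*6) = 2*(0*6) = 2*0 = 0)
U(M) = (-5 + M)*(6 + M)/M (U(M) = ((-5 + M)*(6 + M))/M = (-5 + M)*(6 + M)/M)
p(N) = 3 + N
z(l, H) = 3 + H (z(l, H) = H + (3 + 0) = H + 3 = 3 + H)
z(U(a(5, 4)), -29) - 1*(-4891) = (3 - 29) - 1*(-4891) = -26 + 4891 = 4865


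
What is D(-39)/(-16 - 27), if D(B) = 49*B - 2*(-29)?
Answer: 1853/43 ≈ 43.093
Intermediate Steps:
D(B) = 58 + 49*B (D(B) = 49*B + 58 = 58 + 49*B)
D(-39)/(-16 - 27) = (58 + 49*(-39))/(-16 - 27) = (58 - 1911)/(-43) = -1853*(-1/43) = 1853/43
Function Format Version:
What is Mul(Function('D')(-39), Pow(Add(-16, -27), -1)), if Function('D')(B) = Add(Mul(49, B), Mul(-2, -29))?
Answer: Rational(1853, 43) ≈ 43.093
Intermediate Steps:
Function('D')(B) = Add(58, Mul(49, B)) (Function('D')(B) = Add(Mul(49, B), 58) = Add(58, Mul(49, B)))
Mul(Function('D')(-39), Pow(Add(-16, -27), -1)) = Mul(Add(58, Mul(49, -39)), Pow(Add(-16, -27), -1)) = Mul(Add(58, -1911), Pow(-43, -1)) = Mul(-1853, Rational(-1, 43)) = Rational(1853, 43)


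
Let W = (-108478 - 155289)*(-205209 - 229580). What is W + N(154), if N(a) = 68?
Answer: 114682990231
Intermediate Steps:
W = 114682990163 (W = -263767*(-434789) = 114682990163)
W + N(154) = 114682990163 + 68 = 114682990231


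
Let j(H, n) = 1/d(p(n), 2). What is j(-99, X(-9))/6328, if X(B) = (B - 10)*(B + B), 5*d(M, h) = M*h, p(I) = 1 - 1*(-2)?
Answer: 5/37968 ≈ 0.00013169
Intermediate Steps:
p(I) = 3 (p(I) = 1 + 2 = 3)
d(M, h) = M*h/5 (d(M, h) = (M*h)/5 = M*h/5)
X(B) = 2*B*(-10 + B) (X(B) = (-10 + B)*(2*B) = 2*B*(-10 + B))
j(H, n) = 5/6 (j(H, n) = 1/((1/5)*3*2) = 1/(6/5) = 5/6)
j(-99, X(-9))/6328 = (5/6)/6328 = (5/6)*(1/6328) = 5/37968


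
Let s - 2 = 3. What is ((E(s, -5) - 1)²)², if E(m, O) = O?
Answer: 1296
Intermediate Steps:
s = 5 (s = 2 + 3 = 5)
((E(s, -5) - 1)²)² = ((-5 - 1)²)² = ((-6)²)² = 36² = 1296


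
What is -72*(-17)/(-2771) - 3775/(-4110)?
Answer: 63881/133986 ≈ 0.47677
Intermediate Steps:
-72*(-17)/(-2771) - 3775/(-4110) = 1224*(-1/2771) - 3775*(-1/4110) = -72/163 + 755/822 = 63881/133986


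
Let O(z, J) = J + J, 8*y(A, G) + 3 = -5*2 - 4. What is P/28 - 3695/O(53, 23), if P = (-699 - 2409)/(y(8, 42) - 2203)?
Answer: -123143/1534 ≈ -80.276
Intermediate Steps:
y(A, G) = -17/8 (y(A, G) = -3/8 + (-5*2 - 4)/8 = -3/8 + (-10 - 4)/8 = -3/8 + (1/8)*(-14) = -3/8 - 7/4 = -17/8)
P = 24864/17641 (P = (-699 - 2409)/(-17/8 - 2203) = -3108/(-17641/8) = -3108*(-8/17641) = 24864/17641 ≈ 1.4094)
O(z, J) = 2*J
P/28 - 3695/O(53, 23) = (24864/17641)/28 - 3695/(2*23) = (24864/17641)*(1/28) - 3695/46 = 888/17641 - 3695*1/46 = 888/17641 - 3695/46 = -123143/1534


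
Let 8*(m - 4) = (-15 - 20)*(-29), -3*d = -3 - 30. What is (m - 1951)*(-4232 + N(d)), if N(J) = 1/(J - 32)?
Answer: 1294079753/168 ≈ 7.7029e+6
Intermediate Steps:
d = 11 (d = -(-3 - 30)/3 = -1/3*(-33) = 11)
m = 1047/8 (m = 4 + ((-15 - 20)*(-29))/8 = 4 + (-35*(-29))/8 = 4 + (1/8)*1015 = 4 + 1015/8 = 1047/8 ≈ 130.88)
N(J) = 1/(-32 + J)
(m - 1951)*(-4232 + N(d)) = (1047/8 - 1951)*(-4232 + 1/(-32 + 11)) = -14561*(-4232 + 1/(-21))/8 = -14561*(-4232 - 1/21)/8 = -14561/8*(-88873/21) = 1294079753/168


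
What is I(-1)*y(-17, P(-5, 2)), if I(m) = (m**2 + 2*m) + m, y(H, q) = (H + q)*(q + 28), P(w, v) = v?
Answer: 900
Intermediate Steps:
y(H, q) = (28 + q)*(H + q) (y(H, q) = (H + q)*(28 + q) = (28 + q)*(H + q))
I(m) = m**2 + 3*m
I(-1)*y(-17, P(-5, 2)) = (-(3 - 1))*(2**2 + 28*(-17) + 28*2 - 17*2) = (-1*2)*(4 - 476 + 56 - 34) = -2*(-450) = 900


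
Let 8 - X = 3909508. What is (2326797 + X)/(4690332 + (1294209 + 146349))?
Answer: -1582703/6130890 ≈ -0.25815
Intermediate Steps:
X = -3909500 (X = 8 - 1*3909508 = 8 - 3909508 = -3909500)
(2326797 + X)/(4690332 + (1294209 + 146349)) = (2326797 - 3909500)/(4690332 + (1294209 + 146349)) = -1582703/(4690332 + 1440558) = -1582703/6130890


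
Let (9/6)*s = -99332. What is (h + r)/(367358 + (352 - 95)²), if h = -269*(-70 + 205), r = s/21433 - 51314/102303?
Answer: -79634329580711/950314278867993 ≈ -0.083798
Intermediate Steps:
s = -198664/3 (s = (⅔)*(-99332) = -198664/3 ≈ -66221.)
r = -7874454026/2192660199 (r = -198664/3/21433 - 51314/102303 = -198664/3*1/21433 - 51314*1/102303 = -198664/64299 - 51314/102303 = -7874454026/2192660199 ≈ -3.5913)
h = -36315 (h = -269*135 = -36315)
(h + r)/(367358 + (352 - 95)²) = (-36315 - 7874454026/2192660199)/(367358 + (352 - 95)²) = -79634329580711/(2192660199*(367358 + 257²)) = -79634329580711/(2192660199*(367358 + 66049)) = -79634329580711/2192660199/433407 = -79634329580711/2192660199*1/433407 = -79634329580711/950314278867993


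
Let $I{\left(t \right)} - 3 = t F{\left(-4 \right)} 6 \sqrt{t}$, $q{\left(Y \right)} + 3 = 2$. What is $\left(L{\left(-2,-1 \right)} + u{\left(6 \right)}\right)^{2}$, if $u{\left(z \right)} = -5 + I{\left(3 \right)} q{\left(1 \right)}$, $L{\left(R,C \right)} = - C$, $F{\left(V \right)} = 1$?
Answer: $1021 + 252 \sqrt{3} \approx 1457.5$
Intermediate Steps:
$q{\left(Y \right)} = -1$ ($q{\left(Y \right)} = -3 + 2 = -1$)
$I{\left(t \right)} = 3 + 6 t^{\frac{3}{2}}$ ($I{\left(t \right)} = 3 + t 1 \cdot 6 \sqrt{t} = 3 + t 6 \sqrt{t} = 3 + 6 t \sqrt{t} = 3 + 6 t^{\frac{3}{2}}$)
$u{\left(z \right)} = -8 - 18 \sqrt{3}$ ($u{\left(z \right)} = -5 + \left(3 + 6 \cdot 3^{\frac{3}{2}}\right) \left(-1\right) = -5 + \left(3 + 6 \cdot 3 \sqrt{3}\right) \left(-1\right) = -5 + \left(3 + 18 \sqrt{3}\right) \left(-1\right) = -5 - \left(3 + 18 \sqrt{3}\right) = -8 - 18 \sqrt{3}$)
$\left(L{\left(-2,-1 \right)} + u{\left(6 \right)}\right)^{2} = \left(\left(-1\right) \left(-1\right) - \left(8 + 18 \sqrt{3}\right)\right)^{2} = \left(1 - \left(8 + 18 \sqrt{3}\right)\right)^{2} = \left(-7 - 18 \sqrt{3}\right)^{2}$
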